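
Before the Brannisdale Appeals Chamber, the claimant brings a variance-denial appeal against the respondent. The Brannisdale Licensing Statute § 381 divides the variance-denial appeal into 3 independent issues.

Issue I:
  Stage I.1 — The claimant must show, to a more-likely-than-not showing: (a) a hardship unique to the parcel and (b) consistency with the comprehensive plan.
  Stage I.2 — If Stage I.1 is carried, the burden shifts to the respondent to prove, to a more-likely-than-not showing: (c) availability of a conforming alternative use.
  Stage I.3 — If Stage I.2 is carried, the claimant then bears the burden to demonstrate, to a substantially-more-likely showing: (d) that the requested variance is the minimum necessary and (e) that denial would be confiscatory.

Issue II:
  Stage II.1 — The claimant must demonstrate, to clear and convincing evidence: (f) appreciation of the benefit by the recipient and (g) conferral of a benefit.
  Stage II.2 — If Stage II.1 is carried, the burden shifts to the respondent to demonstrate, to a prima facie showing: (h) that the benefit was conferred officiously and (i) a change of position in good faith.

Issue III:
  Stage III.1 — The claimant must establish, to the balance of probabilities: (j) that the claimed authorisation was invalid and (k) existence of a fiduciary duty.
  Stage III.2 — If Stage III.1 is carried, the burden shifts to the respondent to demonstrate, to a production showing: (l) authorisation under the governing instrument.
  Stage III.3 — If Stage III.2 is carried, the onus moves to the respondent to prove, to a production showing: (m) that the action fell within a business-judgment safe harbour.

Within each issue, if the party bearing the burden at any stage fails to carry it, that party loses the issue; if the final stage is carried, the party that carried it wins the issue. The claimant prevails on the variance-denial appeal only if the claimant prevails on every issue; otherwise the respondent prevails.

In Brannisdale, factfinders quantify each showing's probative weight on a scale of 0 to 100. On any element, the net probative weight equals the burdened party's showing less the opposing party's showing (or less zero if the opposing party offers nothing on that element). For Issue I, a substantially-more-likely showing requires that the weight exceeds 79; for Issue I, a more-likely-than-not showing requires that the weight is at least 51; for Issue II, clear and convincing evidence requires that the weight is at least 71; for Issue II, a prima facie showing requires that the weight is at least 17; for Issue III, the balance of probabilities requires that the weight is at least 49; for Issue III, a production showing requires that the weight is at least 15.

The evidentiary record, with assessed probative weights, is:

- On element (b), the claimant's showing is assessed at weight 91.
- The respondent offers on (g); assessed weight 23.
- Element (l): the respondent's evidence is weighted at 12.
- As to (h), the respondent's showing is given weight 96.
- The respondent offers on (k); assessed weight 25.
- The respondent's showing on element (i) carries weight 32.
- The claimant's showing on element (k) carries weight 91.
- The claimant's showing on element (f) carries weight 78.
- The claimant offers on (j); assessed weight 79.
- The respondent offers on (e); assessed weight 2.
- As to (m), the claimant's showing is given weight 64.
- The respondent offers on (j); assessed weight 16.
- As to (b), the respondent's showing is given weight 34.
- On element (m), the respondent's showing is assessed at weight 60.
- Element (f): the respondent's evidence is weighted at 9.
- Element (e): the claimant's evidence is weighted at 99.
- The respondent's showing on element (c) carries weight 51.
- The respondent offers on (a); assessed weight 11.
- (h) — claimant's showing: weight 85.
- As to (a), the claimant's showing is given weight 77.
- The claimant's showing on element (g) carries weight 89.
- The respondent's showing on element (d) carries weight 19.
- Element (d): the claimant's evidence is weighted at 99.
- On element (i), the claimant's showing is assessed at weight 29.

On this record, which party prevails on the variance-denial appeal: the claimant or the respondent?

— Issue I —
Stage I.1 — burden on claimant; standard: a more-likely-than-not showing (weight is at least 51).
    (a): 77 − 11 = 66 ≥ 51 [met]
    (b): 91 − 34 = 57 ≥ 51 [met]
  Stage I.1 carried; the burden shifts to the respondent.
Stage I.2 — burden on respondent; standard: a more-likely-than-not showing (weight is at least 51).
    (c): 51 ≥ 51 [met]
  The respondent carries Stage I.2; the claimant now bears the burden.
Stage I.3 — burden on claimant; standard: a substantially-more-likely showing (weight exceeds 79).
    (d): 99 − 19 = 80 > 79 [met]
    (e): 99 − 2 = 97 > 79 [met]
  All elements met at the final stage.
Every stage carried; the claimant prevails on this issue.
— Issue II —
Stage II.1 (claimant, clear and convincing evidence, weight is at least 71): (f) net 78−9=69 < 71 — fails; (g) net 89−23=66 < 71 — fails.
  Not every element is met, so the claimant fails to carry Stage II.1.
The analysis ends at Stage II.1; the respondent prevails on this issue.
— Issue III —
At Stage III.1 the claimant must meet the balance of probabilities (weight is at least 49): on (j) the weight is 79 less the opposing 16 gives net 63, which does reach 49, so (j) meets the standard; on (k) the weight is 91 less the opposing 25 gives net 66, ≥ 49, so (k) meets the standard.
  Stage III.1 carried; the burden shifts to the respondent.
At Stage III.2 the respondent must meet a production showing (weight is at least 15): on (l) the weight is 12, which does not reach 15, so (l) does not meet the standard.
  The respondent does not carry Stage III.2.
The analysis ends at Stage III.2; the claimant prevails on this issue.
Per-issue: Issue I → claimant; Issue II → respondent; Issue III → claimant. The claimant must prevail on every issue; overall, the respondent prevails.

respondent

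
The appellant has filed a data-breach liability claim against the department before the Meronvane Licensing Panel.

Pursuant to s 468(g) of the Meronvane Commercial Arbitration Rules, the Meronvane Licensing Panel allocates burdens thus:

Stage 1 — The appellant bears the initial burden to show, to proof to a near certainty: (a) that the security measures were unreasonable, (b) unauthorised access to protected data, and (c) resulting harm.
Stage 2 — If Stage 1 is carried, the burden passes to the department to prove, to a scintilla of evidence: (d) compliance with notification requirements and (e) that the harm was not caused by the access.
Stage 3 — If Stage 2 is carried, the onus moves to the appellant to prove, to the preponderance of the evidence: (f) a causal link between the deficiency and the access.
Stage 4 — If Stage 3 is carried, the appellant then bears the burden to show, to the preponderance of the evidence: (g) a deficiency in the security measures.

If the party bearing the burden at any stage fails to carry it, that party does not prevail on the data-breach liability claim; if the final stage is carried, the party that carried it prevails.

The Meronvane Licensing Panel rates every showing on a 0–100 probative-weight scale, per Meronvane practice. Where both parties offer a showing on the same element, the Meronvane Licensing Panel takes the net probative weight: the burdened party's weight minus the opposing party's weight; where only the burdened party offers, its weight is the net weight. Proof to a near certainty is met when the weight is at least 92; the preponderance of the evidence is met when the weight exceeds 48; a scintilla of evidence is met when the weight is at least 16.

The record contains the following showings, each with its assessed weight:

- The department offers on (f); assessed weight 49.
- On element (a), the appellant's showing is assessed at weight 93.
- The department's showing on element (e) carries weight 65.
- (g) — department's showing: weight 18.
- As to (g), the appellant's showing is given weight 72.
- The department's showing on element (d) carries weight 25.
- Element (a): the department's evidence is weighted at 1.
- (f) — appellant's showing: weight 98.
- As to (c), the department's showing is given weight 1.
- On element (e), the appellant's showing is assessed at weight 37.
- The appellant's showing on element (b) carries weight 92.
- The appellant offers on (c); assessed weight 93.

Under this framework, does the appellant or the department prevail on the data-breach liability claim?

Stage 1 (appellant, proof to a near certainty, weight is at least 92): (a) net 93−1=92 ≥ 92 — meets; (b) 92 ≥ 92 — meets; (c) net 93−1=92 ≥ 92 — meets.
  Stage 1 is satisfied; the onus moves to the department.
Stage 2 (department, a scintilla of evidence, weight is at least 16): (d) 25 ≥ 16 — meets; (e) net 65−37=28 ≥ 16 — meets.
  The department carries Stage 2; the appellant now bears the burden.
Stage 3 (appellant, the preponderance of the evidence, weight exceeds 48): (f) net 98−49=49 > 48 — meets.
  All elements met. The appellant retains the burden for Stage 4.
Stage 4 (appellant, the preponderance of the evidence, weight exceeds 48): (g) net 72−18=54 > 48 — meets.
  All elements met at the final stage.
All stages carried — the appellant prevails.

appellant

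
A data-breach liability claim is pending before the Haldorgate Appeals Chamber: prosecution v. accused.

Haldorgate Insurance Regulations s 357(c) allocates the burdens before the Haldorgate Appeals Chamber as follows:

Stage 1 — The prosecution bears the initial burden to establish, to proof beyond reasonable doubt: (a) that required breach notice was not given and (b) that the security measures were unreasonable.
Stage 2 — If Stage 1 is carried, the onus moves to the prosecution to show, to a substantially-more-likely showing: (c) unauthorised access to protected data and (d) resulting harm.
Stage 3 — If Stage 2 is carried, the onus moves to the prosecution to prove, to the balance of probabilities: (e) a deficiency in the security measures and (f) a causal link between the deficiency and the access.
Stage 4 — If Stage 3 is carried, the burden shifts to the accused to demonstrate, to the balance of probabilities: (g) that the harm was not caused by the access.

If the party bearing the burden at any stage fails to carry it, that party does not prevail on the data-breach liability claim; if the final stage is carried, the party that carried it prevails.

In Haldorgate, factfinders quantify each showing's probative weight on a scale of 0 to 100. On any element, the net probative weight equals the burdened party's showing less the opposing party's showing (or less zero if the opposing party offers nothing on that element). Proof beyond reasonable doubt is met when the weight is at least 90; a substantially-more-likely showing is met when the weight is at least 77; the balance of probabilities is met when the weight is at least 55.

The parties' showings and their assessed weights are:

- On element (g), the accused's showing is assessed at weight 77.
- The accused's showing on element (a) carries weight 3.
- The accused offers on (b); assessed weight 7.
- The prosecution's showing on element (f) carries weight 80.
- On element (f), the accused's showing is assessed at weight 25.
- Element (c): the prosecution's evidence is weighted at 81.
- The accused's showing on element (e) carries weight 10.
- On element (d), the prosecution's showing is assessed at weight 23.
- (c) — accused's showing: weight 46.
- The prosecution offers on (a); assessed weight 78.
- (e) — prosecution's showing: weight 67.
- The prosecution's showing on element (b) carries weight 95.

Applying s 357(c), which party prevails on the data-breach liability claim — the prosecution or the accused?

Stage 1 (prosecution, proof beyond reasonable doubt, weight is at least 90): (a) net 78−3=75 < 90 — fails; (b) net 95−7=88 < 90 — fails.
  Not every element is met, so the prosecution fails to carry Stage 1.
The analysis ends at Stage 1; the accused prevails.

accused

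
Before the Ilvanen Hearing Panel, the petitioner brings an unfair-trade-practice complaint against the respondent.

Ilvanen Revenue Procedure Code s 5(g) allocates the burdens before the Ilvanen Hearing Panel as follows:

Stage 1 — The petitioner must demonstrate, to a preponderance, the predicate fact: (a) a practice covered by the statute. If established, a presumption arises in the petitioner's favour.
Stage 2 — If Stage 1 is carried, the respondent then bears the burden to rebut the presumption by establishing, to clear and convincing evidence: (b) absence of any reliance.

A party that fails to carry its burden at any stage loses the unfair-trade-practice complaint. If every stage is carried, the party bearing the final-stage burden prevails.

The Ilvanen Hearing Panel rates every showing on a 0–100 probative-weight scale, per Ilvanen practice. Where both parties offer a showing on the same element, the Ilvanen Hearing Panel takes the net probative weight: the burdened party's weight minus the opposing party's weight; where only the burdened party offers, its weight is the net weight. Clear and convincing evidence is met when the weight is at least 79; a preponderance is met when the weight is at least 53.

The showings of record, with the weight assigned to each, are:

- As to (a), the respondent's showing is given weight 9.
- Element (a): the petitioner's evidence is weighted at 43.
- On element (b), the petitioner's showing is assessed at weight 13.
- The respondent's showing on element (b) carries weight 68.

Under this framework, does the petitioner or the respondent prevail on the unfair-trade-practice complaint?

Stage 1 — burden on petitioner; standard: a preponderance (weight is at least 53).
    (a): 43 − 9 = 34 < 53 [not met]
  Not every element is met, so the petitioner fails to carry Stage 1.
The analysis ends at Stage 1; the respondent prevails.

respondent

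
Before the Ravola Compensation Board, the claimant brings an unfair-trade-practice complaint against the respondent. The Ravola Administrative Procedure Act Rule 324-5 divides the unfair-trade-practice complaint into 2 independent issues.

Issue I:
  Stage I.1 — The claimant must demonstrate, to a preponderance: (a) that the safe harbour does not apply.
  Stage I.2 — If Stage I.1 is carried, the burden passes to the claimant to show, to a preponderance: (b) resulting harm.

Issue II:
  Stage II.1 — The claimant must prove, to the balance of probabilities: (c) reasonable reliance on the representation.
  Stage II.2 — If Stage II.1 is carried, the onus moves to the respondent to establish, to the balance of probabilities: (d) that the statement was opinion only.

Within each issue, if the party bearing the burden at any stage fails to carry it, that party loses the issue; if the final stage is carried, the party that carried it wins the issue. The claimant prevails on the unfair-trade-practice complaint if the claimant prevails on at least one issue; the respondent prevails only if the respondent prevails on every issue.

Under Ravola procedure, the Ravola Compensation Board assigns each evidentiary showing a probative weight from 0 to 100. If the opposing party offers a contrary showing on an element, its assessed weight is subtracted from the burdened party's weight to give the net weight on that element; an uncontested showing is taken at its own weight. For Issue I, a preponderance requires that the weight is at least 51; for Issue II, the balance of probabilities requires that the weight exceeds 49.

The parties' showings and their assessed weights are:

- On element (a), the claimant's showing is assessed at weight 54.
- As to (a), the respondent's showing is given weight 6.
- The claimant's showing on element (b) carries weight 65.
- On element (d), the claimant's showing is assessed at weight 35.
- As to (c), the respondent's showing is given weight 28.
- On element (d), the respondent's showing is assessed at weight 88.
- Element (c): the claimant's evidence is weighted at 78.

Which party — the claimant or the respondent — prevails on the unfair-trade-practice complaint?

respondent

— Issue I —
Stage I.1 (claimant, a preponderance, weight is at least 51): (a) net 54−6=48 < 51 — fails.
  The claimant does not carry Stage I.1.
The analysis ends at Stage I.1; the respondent prevails on this issue.
— Issue II —
Stage II.1 — burden on claimant; standard: the balance of probabilities (weight exceeds 49).
    (c): 78 − 28 = 50 > 49 [met]
  Stage II.1 carried; the burden shifts to the respondent.
Stage II.2 — burden on respondent; standard: the balance of probabilities (weight exceeds 49).
    (d): 88 − 35 = 53 > 49 [met]
  The respondent carries the last stage.
With every stage satisfied, the respondent prevails on this issue.
Per-issue: Issue I → respondent; Issue II → respondent. The claimant must prevail on at least one issue; overall, the respondent prevails.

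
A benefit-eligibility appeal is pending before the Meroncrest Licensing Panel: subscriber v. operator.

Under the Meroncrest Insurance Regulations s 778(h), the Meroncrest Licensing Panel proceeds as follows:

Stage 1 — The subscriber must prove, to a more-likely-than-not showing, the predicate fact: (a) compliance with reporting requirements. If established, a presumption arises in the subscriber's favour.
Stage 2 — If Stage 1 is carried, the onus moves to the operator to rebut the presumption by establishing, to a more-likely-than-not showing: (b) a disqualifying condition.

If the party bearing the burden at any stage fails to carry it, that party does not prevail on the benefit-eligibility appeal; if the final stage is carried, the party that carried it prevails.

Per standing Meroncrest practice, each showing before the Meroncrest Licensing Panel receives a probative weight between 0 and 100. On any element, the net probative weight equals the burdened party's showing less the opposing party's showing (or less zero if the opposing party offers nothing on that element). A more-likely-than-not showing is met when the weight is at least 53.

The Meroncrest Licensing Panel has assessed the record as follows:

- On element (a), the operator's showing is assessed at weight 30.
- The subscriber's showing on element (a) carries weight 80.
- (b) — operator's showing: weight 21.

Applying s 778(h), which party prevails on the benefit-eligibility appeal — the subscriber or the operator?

Stage 1 — burden on subscriber; standard: a more-likely-than-not showing (weight is at least 53).
    (a): 80 − 30 = 50 < 53 [not met]
  Stage 1 not carried; the subscriber fails its burden.
The analysis ends at Stage 1; the operator prevails.

operator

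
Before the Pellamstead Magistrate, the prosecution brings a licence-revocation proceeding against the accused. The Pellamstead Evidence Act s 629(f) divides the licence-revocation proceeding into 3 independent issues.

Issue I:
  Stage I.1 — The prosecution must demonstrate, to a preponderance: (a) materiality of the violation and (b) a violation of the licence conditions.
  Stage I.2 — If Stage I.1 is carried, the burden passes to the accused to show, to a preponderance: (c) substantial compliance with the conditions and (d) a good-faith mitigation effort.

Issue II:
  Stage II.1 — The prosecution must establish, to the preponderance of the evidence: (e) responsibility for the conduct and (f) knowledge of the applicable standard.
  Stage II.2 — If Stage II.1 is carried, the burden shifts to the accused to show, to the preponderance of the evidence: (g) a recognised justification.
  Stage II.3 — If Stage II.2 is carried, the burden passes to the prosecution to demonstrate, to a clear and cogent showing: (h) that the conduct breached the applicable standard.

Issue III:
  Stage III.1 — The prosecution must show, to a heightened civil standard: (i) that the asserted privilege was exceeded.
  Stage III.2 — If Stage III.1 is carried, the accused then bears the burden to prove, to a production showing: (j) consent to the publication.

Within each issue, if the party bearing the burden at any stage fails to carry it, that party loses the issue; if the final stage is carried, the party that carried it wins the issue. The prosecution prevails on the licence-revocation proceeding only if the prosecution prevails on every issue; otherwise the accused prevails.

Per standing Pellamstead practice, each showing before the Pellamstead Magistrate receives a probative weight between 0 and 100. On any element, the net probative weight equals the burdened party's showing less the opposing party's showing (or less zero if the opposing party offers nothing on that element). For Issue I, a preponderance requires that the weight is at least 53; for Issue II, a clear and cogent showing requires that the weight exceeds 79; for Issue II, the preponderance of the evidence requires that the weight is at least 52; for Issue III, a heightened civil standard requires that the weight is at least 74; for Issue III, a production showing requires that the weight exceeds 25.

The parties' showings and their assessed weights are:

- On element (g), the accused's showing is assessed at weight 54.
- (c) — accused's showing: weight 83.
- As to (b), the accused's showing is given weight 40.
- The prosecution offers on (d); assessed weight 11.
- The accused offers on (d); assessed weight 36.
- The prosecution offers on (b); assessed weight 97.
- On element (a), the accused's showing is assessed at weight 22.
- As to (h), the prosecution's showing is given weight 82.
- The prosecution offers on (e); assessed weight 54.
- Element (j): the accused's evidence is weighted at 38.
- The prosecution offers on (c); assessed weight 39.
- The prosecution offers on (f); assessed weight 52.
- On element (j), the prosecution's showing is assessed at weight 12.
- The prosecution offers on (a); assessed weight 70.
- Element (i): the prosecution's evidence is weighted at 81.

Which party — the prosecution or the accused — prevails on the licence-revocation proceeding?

accused

— Issue I —
Stage I.1 (prosecution, a preponderance, weight is at least 53): (a) net 70−22=48 < 53 — fails; (b) net 97−40=57 ≥ 53 — meets.
  Not every element is met, so the prosecution fails to carry Stage I.1.
The accused prevails on this issue.
— Issue II —
At Stage II.1 the prosecution must meet the preponderance of the evidence (weight is at least 52): on (e) the weight is 54, ≥ 52, so (e) meets the standard; on (f) the weight is 52, ≥ 52, so (f) meets the standard.
  Stage II.1 is satisfied; the onus moves to the accused.
At Stage II.2 the accused must meet the preponderance of the evidence (weight is at least 52): on (g) the weight is 54, ≥ 52, so (g) meets the standard.
  Stage II.2 is satisfied; the onus moves to the prosecution.
At Stage II.3 the prosecution must meet a clear and cogent showing (weight exceeds 79): on (h) the weight is 82, which does exceed 79, so (h) meets the standard.
  The prosecution carries the last stage.
With every stage satisfied, the prosecution prevails on this issue.
— Issue III —
At Stage III.1 the prosecution must meet a heightened civil standard (weight is at least 74): on (i) the weight is 81, which does reach 74, so (i) meets the standard.
  All elements met. The burden passes to the accused.
At Stage III.2 the accused must meet a production showing (weight exceeds 25): on (j) the weight is 38 less the opposing 12 gives net 26, > 25, so (j) meets the standard.
  Stage III.2 carried; the final stage is satisfied.
All stages carried — the accused prevails on this issue.
Per-issue: Issue I → accused; Issue II → prosecution; Issue III → accused. The prosecution must prevail on every issue; overall, the accused prevails.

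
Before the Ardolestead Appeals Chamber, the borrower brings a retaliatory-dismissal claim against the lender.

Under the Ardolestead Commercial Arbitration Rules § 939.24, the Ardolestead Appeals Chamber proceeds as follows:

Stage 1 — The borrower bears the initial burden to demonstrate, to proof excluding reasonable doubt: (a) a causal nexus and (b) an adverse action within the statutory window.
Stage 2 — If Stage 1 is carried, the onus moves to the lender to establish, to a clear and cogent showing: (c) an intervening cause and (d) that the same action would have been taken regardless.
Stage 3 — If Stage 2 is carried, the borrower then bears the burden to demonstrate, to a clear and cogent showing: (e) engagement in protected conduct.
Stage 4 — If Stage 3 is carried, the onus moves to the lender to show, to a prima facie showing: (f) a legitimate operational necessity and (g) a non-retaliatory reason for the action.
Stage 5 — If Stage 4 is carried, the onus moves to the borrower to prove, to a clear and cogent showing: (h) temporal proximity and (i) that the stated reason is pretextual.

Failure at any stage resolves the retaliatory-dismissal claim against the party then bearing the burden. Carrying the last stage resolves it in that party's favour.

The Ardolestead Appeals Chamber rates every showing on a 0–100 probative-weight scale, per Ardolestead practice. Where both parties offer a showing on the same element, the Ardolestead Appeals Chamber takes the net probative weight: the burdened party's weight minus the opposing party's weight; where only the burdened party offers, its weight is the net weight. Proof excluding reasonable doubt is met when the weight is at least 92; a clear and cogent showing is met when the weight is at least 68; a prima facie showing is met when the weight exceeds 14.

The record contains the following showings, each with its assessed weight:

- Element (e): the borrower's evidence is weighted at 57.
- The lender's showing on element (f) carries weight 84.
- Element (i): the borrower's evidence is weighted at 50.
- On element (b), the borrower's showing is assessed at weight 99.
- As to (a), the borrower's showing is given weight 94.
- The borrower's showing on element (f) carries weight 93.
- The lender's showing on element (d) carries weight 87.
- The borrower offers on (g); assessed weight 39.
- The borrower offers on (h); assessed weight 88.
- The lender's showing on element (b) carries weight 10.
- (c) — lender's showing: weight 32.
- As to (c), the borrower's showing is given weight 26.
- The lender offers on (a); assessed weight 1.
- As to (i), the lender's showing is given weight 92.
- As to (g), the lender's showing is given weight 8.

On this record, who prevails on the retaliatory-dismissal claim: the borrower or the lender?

lender

Stage 1 — burden on borrower; standard: proof excluding reasonable doubt (weight is at least 92).
    (a): 94 − 1 = 93 ≥ 92 [met]
    (b): 99 − 10 = 89 < 92 [not met]
  Not every element is met, so the borrower fails to carry Stage 1.
So the lender prevails.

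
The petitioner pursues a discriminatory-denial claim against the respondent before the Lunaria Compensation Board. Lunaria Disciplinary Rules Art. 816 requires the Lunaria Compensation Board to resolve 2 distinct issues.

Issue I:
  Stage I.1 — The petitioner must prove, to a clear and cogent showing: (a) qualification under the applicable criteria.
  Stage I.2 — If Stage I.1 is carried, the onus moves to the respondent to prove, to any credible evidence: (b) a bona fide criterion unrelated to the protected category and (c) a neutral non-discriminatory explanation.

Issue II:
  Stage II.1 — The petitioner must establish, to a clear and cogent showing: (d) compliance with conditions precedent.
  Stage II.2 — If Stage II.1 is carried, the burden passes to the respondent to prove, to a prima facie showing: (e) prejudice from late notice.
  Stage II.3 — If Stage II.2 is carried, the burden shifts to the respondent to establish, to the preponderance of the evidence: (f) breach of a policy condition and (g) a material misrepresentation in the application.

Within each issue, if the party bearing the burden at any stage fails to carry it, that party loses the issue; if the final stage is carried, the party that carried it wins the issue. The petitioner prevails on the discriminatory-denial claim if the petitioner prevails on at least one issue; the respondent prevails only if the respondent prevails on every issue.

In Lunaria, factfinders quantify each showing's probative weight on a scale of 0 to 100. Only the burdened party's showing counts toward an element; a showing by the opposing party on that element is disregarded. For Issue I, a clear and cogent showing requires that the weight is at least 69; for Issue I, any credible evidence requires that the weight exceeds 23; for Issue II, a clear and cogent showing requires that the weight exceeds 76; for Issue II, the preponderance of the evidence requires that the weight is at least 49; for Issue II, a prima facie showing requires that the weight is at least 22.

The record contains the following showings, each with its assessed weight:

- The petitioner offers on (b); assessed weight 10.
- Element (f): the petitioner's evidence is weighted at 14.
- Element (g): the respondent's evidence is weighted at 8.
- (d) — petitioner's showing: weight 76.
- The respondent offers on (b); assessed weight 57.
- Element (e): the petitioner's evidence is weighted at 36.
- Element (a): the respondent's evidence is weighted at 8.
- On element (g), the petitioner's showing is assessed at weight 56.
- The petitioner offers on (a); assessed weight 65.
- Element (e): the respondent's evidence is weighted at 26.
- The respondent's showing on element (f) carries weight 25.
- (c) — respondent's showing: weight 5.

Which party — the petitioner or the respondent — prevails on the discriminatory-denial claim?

respondent

— Issue I —
Stage I.1 (petitioner, a clear and cogent showing, weight is at least 69): (a) 65 (respondent's 8 disregarded) < 69 — fails.
  Not every element is met, so the petitioner fails to carry Stage I.1.
So the respondent prevails on this issue.
— Issue II —
Stage II.1 (petitioner, a clear and cogent showing, weight exceeds 76): (d) 76 ≤ 76 — fails.
  The petitioner does not carry Stage II.1.
The respondent prevails on this issue.
Per-issue: Issue I → respondent; Issue II → respondent. The petitioner must prevail on at least one issue; overall, the respondent prevails.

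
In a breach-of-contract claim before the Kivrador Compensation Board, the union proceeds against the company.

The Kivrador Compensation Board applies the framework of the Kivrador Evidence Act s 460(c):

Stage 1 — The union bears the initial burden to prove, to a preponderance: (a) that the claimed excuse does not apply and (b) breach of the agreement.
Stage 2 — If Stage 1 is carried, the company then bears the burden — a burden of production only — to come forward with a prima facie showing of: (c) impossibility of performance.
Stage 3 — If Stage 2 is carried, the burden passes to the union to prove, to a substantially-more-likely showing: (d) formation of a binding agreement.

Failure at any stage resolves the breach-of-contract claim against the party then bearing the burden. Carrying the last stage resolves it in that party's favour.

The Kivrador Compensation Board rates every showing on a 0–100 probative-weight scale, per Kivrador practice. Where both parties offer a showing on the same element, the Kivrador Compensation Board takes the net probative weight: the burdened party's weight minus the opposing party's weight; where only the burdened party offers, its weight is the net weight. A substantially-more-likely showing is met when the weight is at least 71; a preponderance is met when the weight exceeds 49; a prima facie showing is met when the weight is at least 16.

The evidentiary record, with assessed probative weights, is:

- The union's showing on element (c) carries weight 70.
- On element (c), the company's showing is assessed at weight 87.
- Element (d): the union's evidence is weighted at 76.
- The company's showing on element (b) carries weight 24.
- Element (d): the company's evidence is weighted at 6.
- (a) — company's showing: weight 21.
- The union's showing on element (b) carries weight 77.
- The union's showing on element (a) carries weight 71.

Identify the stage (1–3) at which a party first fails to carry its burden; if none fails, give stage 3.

Stage 1 — burden on union; standard: a preponderance (weight exceeds 49).
    (a): 71 − 21 = 50 > 49 [met]
    (b): 77 − 24 = 53 > 49 [met]
  The union carries Stage 1; the company now bears the burden.
Stage 2 — burden on company; standard: a prima facie showing (weight is at least 16).
    (c): 87 − 70 = 17 ≥ 16 [met]
  Stage 2 carried; the burden shifts to the union.
Stage 3 — burden on union; standard: a substantially-more-likely showing (weight is at least 71).
    (d): 76 − 6 = 70 < 71 [not met]
  Stage 3 not carried; the union fails its burden.
The company prevails.

stage 3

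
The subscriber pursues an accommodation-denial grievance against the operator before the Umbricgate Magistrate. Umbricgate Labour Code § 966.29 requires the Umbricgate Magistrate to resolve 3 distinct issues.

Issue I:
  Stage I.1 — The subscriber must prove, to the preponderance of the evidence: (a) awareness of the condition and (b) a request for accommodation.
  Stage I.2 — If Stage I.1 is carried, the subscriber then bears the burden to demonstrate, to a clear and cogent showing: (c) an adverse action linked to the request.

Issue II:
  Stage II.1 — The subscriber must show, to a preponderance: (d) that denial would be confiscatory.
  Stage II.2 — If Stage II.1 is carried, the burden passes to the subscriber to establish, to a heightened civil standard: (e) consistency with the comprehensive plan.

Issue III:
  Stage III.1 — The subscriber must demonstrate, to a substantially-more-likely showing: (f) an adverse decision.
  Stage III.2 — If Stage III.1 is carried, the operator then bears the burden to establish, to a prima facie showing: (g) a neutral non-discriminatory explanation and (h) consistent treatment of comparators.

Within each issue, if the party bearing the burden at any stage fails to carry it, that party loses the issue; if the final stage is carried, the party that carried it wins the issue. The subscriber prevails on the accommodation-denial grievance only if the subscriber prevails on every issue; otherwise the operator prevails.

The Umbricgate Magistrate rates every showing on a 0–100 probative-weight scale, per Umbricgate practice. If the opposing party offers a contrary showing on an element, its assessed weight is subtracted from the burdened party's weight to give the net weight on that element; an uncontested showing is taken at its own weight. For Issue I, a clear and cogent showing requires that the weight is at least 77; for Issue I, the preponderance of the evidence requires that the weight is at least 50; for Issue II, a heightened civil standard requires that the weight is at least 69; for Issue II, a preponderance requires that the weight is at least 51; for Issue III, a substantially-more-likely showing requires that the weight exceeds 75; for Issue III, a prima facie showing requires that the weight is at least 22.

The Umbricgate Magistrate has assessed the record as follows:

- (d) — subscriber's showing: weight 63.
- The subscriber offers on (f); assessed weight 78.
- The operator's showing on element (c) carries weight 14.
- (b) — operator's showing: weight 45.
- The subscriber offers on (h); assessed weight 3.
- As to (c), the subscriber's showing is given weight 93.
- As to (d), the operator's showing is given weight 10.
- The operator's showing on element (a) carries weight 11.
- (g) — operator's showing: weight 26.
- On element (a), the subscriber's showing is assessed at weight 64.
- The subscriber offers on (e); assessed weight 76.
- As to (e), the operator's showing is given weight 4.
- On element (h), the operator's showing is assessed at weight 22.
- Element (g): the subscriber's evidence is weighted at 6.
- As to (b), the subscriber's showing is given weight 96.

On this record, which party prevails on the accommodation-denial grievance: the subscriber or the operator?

— Issue I —
Stage I.1 (subscriber, the preponderance of the evidence, weight is at least 50): (a) net 64−11=53 ≥ 50 — meets; (b) net 96−45=51 ≥ 50 — meets.
  Stage I.1 is satisfied; the subscriber continues to bear the burden.
Stage I.2 (subscriber, a clear and cogent showing, weight is at least 77): (c) net 93−14=79 ≥ 77 — meets.
  Stage I.2 carried; the final stage is satisfied.
All stages carried — the subscriber prevails on this issue.
— Issue II —
At Stage II.1 the subscriber must meet a preponderance (weight is at least 51): on (d) the weight is 63 less the opposing 10 gives net 53, ≥ 51, so (d) meets the standard.
  Stage II.1 carried; the burden remains with the subscriber.
At Stage II.2 the subscriber must meet a heightened civil standard (weight is at least 69): on (e) the weight is 76 less the opposing 4 gives net 72, which does reach 69, so (e) meets the standard.
  All elements met at the final stage.
With every stage satisfied, the subscriber prevails on this issue.
— Issue III —
Stage III.1 — burden on subscriber; standard: a substantially-more-likely showing (weight exceeds 75).
    (f): 78 > 75 [met]
  All elements met. The burden passes to the operator.
Stage III.2 — burden on operator; standard: a prima facie showing (weight is at least 22).
    (g): 26 − 6 = 20 < 22 [not met]
    (h): 22 − 3 = 19 < 22 [not met]
  Stage III.2 not carried; the operator fails its burden.
So the subscriber prevails on this issue.
Per-issue: Issue I → subscriber; Issue II → subscriber; Issue III → subscriber. The subscriber must prevail on every issue; overall, the subscriber prevails.

subscriber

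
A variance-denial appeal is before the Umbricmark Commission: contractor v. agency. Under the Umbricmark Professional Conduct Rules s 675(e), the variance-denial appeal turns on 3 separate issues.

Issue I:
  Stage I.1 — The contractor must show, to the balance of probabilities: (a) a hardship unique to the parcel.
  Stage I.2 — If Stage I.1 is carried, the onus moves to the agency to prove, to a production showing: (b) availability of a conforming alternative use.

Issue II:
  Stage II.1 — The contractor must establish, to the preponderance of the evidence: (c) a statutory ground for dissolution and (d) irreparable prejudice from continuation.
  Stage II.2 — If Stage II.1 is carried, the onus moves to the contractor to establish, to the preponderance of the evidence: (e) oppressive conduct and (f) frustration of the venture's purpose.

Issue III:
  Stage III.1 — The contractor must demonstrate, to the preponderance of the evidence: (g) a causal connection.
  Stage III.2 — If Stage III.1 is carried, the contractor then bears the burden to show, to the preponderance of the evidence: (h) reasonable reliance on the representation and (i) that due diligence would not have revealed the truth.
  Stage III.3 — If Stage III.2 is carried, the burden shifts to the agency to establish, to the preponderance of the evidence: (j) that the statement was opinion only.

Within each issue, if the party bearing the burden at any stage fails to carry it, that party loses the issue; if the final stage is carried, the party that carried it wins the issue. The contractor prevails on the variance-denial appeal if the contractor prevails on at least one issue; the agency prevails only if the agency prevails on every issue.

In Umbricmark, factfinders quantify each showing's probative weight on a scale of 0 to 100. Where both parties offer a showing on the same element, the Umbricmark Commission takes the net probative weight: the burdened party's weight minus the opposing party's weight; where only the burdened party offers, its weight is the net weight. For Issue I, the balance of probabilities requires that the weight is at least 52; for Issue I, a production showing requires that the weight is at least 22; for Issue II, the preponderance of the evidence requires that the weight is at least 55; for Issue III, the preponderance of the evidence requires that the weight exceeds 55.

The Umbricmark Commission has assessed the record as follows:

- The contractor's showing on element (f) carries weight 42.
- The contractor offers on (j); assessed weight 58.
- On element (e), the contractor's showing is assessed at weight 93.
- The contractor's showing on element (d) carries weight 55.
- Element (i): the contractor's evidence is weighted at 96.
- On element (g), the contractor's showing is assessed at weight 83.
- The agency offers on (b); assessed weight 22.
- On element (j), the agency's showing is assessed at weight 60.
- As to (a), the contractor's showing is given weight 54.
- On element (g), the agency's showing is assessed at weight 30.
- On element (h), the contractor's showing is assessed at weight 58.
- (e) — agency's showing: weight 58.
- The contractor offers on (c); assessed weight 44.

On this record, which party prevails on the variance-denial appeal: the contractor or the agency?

agency

— Issue I —
At Stage I.1 the contractor must meet the balance of probabilities (weight is at least 52): on (a) the weight is 54, ≥ 52, so (a) meets the standard.
  The contractor carries Stage I.1; the agency now bears the burden.
At Stage I.2 the agency must meet a production showing (weight is at least 22): on (b) the weight is 22, which does reach 22, so (b) meets the standard.
  All elements met at the final stage.
With every stage satisfied, the agency prevails on this issue.
— Issue II —
Stage II.1 (contractor, the preponderance of the evidence, weight is at least 55): (c) 44 < 55 — fails; (d) 55 ≥ 55 — meets.
  The contractor does not carry Stage II.1.
The analysis ends at Stage II.1; the agency prevails on this issue.
— Issue III —
Stage III.1 — burden on contractor; standard: the preponderance of the evidence (weight exceeds 55).
    (g): 83 − 30 = 53 ≤ 55 [not met]
  Not every element is met, so the contractor fails to carry Stage III.1.
The analysis ends at Stage III.1; the agency prevails on this issue.
Per-issue: Issue I → agency; Issue II → agency; Issue III → agency. The contractor must prevail on at least one issue; overall, the agency prevails.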